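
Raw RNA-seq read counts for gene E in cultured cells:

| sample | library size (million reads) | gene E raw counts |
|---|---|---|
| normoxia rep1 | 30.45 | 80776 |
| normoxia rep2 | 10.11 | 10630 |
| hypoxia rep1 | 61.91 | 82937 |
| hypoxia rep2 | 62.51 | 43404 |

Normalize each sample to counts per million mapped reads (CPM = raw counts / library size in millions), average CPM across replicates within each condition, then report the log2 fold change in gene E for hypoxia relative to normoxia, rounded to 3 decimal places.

-0.865

CPM(normoxia rep1) = 80776 / 30.45 = 2652.7422
CPM(normoxia rep2) = 10630 / 10.11 = 1051.4342
CPM(hypoxia rep1) = 82937 / 61.91 = 1339.6382
CPM(hypoxia rep2) = 43404 / 62.51 = 694.3529
mean CPM(normoxia) = 1852.0882; mean CPM(hypoxia) = 1016.9955
Fold change = 1016.9955 / 1852.0882 = 0.54911
log2(0.54911) = -0.8648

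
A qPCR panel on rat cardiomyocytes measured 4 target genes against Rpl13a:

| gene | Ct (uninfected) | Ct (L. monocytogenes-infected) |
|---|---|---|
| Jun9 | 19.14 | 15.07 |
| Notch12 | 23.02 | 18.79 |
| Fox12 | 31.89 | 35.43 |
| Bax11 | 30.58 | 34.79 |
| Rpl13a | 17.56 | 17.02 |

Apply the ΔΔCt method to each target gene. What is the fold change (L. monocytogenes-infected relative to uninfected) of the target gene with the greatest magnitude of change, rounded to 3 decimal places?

0.037

Jun9: ΔΔCt = (15.07−17.02) − (19.14−17.56) = -1.95 − 1.58 = -3.53; fold change = 2^3.53 = 11.551
Notch12: ΔΔCt = (18.79−17.02) − (23.02−17.56) = 1.77 − 5.46 = -3.69; fold change = 2^3.69 = 12.906
Fox12: ΔΔCt = (35.43−17.02) − (31.89−17.56) = 18.41 − 14.33 = 4.08; fold change = 2^-4.08 = 0.059
Bax11: ΔΔCt = (34.79−17.02) − (30.58−17.56) = 17.77 − 13.02 = 4.75; fold change = 2^-4.75 = 0.037
Bax11 has the largest |ΔΔCt| = 4.75.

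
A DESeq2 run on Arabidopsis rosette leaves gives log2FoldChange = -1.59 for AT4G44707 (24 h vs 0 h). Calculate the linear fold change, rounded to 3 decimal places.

Fold change = 2^(-1.59) = 0.3322
That is, AT4G44707 drops to 33.2% of the 0 h level.

0.332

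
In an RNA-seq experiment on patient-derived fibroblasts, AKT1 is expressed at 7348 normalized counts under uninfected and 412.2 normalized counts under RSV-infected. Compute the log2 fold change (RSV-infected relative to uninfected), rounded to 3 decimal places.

-4.156

Fold change = 412.2 / 7348 = 0.0561
log2(0.0561) = -4.1559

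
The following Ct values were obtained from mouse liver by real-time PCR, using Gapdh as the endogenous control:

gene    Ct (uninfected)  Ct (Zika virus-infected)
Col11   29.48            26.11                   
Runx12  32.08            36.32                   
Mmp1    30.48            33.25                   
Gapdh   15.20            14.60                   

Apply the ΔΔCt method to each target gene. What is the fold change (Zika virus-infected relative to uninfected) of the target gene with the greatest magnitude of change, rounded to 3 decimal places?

Col11: ΔΔCt = (26.11−14.60) − (29.48−15.20) = 11.51 − 14.28 = -2.77; fold change = 2^2.77 = 6.821
Runx12: ΔΔCt = (36.32−14.60) − (32.08−15.20) = 21.72 − 16.88 = 4.84; fold change = 2^-4.84 = 0.035
Mmp1: ΔΔCt = (33.25−14.60) − (30.48−15.20) = 18.65 − 15.28 = 3.37; fold change = 2^-3.37 = 0.097
Runx12 has the largest |ΔΔCt| = 4.84.

0.035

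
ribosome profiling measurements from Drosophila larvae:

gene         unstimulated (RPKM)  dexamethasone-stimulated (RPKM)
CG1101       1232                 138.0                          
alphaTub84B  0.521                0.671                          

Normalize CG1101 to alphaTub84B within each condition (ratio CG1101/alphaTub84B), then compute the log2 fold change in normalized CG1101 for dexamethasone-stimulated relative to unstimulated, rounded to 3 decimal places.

-3.523

CG1101/alphaTub84B (unstimulated) = 1232 / 0.521 = 2364.7
CG1101/alphaTub84B (dexamethasone-stimulated) = 138.0 / 0.671 = 205.66
Fold change = 205.66 / 2364.7 = 0.0870
log2(0.0870) = -3.5233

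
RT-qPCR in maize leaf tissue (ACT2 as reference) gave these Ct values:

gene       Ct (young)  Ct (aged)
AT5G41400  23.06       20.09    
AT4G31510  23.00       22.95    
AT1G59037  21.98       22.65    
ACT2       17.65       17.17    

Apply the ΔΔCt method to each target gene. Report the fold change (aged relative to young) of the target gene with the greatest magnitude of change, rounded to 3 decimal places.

5.618

AT5G41400: ΔΔCt = (20.09−17.17) − (23.06−17.65) = 2.92 − 5.41 = -2.49; fold change = 2^2.49 = 5.618
AT4G31510: ΔΔCt = (22.95−17.17) − (23.00−17.65) = 5.78 − 5.35 = 0.43; fold change = 2^-0.43 = 0.742
AT1G59037: ΔΔCt = (22.65−17.17) − (21.98−17.65) = 5.48 − 4.33 = 1.15; fold change = 2^-1.15 = 0.451
AT5G41400 has the largest |ΔΔCt| = 2.49.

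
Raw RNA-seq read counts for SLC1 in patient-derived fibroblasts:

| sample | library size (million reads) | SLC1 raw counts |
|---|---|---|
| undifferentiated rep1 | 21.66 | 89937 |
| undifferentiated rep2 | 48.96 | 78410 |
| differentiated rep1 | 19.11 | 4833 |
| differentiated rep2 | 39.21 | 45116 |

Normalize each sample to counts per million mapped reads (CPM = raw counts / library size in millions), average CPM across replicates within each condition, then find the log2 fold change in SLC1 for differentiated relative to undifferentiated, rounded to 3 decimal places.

CPM(undifferentiated rep1) = 89937 / 21.66 = 4152.2161
CPM(undifferentiated rep2) = 78410 / 48.96 = 1601.5114
CPM(differentiated rep1) = 4833 / 19.11 = 252.9042
CPM(differentiated rep2) = 45116 / 39.21 = 1150.6248
mean CPM(undifferentiated) = 2876.8638; mean CPM(differentiated) = 701.7645
Fold change = 701.7645 / 2876.8638 = 0.24393
log2(0.24393) = -2.0354

-2.035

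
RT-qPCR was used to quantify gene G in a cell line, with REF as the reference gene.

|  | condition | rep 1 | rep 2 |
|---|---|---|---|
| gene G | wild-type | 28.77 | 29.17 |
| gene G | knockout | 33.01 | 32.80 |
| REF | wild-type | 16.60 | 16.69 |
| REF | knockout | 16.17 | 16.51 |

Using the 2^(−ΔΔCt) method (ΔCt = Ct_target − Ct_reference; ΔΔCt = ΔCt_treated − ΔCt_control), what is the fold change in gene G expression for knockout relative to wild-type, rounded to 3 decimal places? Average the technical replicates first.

0.053

Mean Ct: gene G wild-type 28.970; gene G knockout 32.905; REF wild-type 16.645; REF knockout 16.340
ΔCt(wild-type) = 28.970 − 16.645 = 12.325
ΔCt(knockout) = 32.905 − 16.340 = 16.565
ΔΔCt = 16.565 − 12.325 = 4.240
Fold change = 2^(−4.240) = 0.0529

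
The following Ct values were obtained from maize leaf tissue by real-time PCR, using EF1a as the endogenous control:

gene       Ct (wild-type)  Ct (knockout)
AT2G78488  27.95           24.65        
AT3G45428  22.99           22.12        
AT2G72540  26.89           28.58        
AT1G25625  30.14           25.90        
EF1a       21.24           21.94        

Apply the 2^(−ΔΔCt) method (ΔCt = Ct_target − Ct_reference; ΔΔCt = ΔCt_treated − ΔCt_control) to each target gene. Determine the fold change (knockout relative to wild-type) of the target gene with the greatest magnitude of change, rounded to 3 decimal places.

30.696

AT2G78488: ΔΔCt = (24.65−21.94) − (27.95−21.24) = 2.71 − 6.71 = -4.00; fold change = 2^4.00 = 16.000
AT3G45428: ΔΔCt = (22.12−21.94) − (22.99−21.24) = 0.18 − 1.75 = -1.57; fold change = 2^1.57 = 2.969
AT2G72540: ΔΔCt = (28.58−21.94) − (26.89−21.24) = 6.64 − 5.65 = 0.99; fold change = 2^-0.99 = 0.503
AT1G25625: ΔΔCt = (25.90−21.94) − (30.14−21.24) = 3.96 − 8.90 = -4.94; fold change = 2^4.94 = 30.696
AT1G25625 has the largest |ΔΔCt| = 4.94.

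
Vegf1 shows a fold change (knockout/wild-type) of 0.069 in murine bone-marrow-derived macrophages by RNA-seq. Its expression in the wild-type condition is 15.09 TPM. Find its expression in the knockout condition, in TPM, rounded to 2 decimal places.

1.04

knockout expression = 15.09 × 0.069 = 1.04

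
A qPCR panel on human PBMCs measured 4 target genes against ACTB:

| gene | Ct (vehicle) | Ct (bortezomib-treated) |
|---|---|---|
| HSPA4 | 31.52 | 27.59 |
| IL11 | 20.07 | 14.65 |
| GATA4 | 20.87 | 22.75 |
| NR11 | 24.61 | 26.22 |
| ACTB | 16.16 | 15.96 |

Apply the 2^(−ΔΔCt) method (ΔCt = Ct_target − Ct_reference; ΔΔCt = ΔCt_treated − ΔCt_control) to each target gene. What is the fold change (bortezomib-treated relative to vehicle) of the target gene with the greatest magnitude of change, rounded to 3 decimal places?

37.271

HSPA4: ΔΔCt = (27.59−15.96) − (31.52−16.16) = 11.63 − 15.36 = -3.73; fold change = 2^3.73 = 13.269
IL11: ΔΔCt = (14.65−15.96) − (20.07−16.16) = -1.31 − 3.91 = -5.22; fold change = 2^5.22 = 37.271
GATA4: ΔΔCt = (22.75−15.96) − (20.87−16.16) = 6.79 − 4.71 = 2.08; fold change = 2^-2.08 = 0.237
NR11: ΔΔCt = (26.22−15.96) − (24.61−16.16) = 10.26 − 8.45 = 1.81; fold change = 2^-1.81 = 0.285
IL11 has the largest |ΔΔCt| = 5.22.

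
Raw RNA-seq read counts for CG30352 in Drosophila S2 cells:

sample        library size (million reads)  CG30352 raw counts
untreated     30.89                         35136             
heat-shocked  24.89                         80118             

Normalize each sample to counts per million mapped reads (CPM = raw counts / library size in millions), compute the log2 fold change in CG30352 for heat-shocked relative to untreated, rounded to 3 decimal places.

1.501

CPM(untreated) = 35136 / 30.89 = 1137.4555
CPM(heat-shocked) = 80118 / 24.89 = 3218.8831
Fold change = 3218.8831 / 1137.4555 = 2.82990
log2(2.82990) = 1.5008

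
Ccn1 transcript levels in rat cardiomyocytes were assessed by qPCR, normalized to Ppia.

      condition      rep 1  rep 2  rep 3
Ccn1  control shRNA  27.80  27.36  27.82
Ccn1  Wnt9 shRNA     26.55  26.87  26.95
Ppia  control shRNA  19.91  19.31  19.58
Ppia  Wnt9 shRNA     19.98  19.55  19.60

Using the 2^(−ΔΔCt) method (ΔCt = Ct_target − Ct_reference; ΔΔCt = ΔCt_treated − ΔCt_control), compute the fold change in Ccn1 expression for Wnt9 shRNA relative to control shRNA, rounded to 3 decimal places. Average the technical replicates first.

1.972

Mean Ct: Ccn1 control shRNA 27.660; Ccn1 Wnt9 shRNA 26.790; Ppia control shRNA 19.600; Ppia Wnt9 shRNA 19.710
ΔCt(control shRNA) = 27.660 − 19.600 = 8.060
ΔCt(Wnt9 shRNA) = 26.790 − 19.710 = 7.080
ΔΔCt = 7.080 − 8.060 = -0.980
Fold change = 2^(−(-0.980)) = 2^0.980 = 1.9725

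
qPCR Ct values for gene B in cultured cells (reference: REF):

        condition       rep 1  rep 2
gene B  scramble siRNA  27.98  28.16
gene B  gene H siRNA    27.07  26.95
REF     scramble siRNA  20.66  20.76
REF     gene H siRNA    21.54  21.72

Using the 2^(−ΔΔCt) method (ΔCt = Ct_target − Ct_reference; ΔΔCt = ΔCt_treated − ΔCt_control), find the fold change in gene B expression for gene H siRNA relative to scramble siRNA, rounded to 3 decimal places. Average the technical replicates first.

Mean Ct: gene B scramble siRNA 28.070; gene B gene H siRNA 27.010; REF scramble siRNA 20.710; REF gene H siRNA 21.630
ΔCt(scramble siRNA) = 28.070 − 20.710 = 7.360
ΔCt(gene H siRNA) = 27.010 − 21.630 = 5.380
ΔΔCt = 5.380 − 7.360 = -1.980
Fold change = 2^(−(-1.980)) = 2^1.980 = 3.9449

3.945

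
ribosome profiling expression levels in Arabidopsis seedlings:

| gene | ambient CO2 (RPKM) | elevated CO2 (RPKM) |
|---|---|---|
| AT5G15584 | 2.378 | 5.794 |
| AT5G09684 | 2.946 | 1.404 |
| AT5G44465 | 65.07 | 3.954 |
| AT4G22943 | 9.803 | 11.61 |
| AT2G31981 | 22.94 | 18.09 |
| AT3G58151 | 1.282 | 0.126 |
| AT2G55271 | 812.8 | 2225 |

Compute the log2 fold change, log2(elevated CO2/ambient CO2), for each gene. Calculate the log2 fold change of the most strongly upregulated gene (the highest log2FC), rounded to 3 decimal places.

log2(5.794/2.378) = 1.285  (AT5G15584)
log2(1.404/2.946) = -1.069  (AT5G09684)
log2(3.954/65.07) = -4.041  (AT5G44465)
log2(11.61/9.803) = 0.244  (AT4G22943)
log2(18.09/22.94) = -0.343  (AT2G31981)
log2(0.126/1.282) = -3.347  (AT3G58151)
log2(2225/812.8) = 1.453  (AT2G55271)
AT2G55271 is most strongly upregulated.

1.453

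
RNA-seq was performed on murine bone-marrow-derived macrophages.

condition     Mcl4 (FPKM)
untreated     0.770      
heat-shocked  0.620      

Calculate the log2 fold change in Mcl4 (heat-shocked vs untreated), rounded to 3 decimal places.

Fold change = 0.620 / 0.770 = 0.8052
log2(0.8052) = -0.3126

-0.313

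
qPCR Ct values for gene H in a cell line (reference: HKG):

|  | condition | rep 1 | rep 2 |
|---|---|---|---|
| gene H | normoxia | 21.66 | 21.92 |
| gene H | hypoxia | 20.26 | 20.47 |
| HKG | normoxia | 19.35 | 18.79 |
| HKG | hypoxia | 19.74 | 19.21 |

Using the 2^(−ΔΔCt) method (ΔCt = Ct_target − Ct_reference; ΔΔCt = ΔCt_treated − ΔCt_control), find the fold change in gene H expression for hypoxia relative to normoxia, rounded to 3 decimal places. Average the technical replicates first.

3.555

Mean Ct: gene H normoxia 21.790; gene H hypoxia 20.365; HKG normoxia 19.070; HKG hypoxia 19.475
ΔCt(normoxia) = 21.790 − 19.070 = 2.720
ΔCt(hypoxia) = 20.365 − 19.475 = 0.890
ΔΔCt = 0.890 − 2.720 = -1.830
Fold change = 2^(−(-1.830)) = 2^1.830 = 3.5554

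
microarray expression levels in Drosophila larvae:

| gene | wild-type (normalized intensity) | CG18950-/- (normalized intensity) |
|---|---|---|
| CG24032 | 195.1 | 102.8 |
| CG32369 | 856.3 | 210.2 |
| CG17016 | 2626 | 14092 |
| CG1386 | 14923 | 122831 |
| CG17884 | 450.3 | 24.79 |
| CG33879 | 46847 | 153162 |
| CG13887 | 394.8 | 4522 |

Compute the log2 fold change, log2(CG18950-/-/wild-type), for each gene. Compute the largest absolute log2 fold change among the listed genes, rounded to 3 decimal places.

4.183

log2(102.8/195.1) = -0.924  (CG24032)
log2(210.2/856.3) = -2.026  (CG32369)
log2(14092/2626) = 2.424  (CG17016)
log2(122831/14923) = 3.041  (CG1386)
log2(24.79/450.3) = -4.183  (CG17884)
log2(153162/46847) = 1.709  (CG33879)
log2(4522/394.8) = 3.518  (CG13887)
The largest magnitude belongs to CG17884.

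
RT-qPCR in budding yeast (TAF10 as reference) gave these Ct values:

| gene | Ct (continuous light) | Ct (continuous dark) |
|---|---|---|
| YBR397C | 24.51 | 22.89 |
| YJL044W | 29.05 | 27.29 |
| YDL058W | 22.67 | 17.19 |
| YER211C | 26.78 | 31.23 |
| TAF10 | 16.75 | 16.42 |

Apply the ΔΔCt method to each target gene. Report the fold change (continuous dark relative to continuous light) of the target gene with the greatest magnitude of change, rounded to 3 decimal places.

35.506

YBR397C: ΔΔCt = (22.89−16.42) − (24.51−16.75) = 6.47 − 7.76 = -1.29; fold change = 2^1.29 = 2.445
YJL044W: ΔΔCt = (27.29−16.42) − (29.05−16.75) = 10.87 − 12.30 = -1.43; fold change = 2^1.43 = 2.694
YDL058W: ΔΔCt = (17.19−16.42) − (22.67−16.75) = 0.77 − 5.92 = -5.15; fold change = 2^5.15 = 35.506
YER211C: ΔΔCt = (31.23−16.42) − (26.78−16.75) = 14.81 − 10.03 = 4.78; fold change = 2^-4.78 = 0.036
YDL058W has the largest |ΔΔCt| = 5.15.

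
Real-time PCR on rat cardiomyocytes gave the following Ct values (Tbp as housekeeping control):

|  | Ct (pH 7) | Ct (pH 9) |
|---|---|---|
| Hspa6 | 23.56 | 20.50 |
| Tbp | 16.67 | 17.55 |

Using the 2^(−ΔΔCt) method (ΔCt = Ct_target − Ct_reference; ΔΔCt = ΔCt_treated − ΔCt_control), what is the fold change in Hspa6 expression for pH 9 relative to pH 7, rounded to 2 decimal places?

ΔCt(pH 7) = 23.560 − 16.670 = 6.890
ΔCt(pH 9) = 20.500 − 17.550 = 2.950
ΔΔCt = 2.950 − 6.890 = -3.940
Fold change = 2^(−(-3.940)) = 2^3.940 = 15.348

15.35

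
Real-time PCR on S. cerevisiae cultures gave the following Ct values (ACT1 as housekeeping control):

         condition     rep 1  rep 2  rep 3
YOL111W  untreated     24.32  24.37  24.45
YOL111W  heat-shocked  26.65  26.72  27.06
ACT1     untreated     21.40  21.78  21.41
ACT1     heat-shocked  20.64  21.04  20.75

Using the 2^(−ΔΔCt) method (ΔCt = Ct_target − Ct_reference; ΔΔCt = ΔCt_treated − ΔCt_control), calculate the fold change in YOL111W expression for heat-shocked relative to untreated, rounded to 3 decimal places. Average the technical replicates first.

0.113

Mean Ct: YOL111W untreated 24.380; YOL111W heat-shocked 26.810; ACT1 untreated 21.530; ACT1 heat-shocked 20.810
ΔCt(untreated) = 24.380 − 21.530 = 2.850
ΔCt(heat-shocked) = 26.810 − 20.810 = 6.000
ΔΔCt = 6.000 − 2.850 = 3.150
Fold change = 2^(−3.150) = 0.1127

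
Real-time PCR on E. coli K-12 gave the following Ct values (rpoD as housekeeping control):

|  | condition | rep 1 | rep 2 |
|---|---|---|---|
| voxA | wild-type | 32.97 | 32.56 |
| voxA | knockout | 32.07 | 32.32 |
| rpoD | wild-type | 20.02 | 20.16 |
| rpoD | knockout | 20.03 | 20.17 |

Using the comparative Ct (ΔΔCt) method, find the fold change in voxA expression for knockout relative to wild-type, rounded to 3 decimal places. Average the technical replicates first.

Mean Ct: voxA wild-type 32.765; voxA knockout 32.195; rpoD wild-type 20.090; rpoD knockout 20.100
ΔCt(wild-type) = 32.765 − 20.090 = 12.675
ΔCt(knockout) = 32.195 − 20.100 = 12.095
ΔΔCt = 12.095 − 12.675 = -0.580
Fold change = 2^(−(-0.580)) = 2^0.580 = 1.4948

1.495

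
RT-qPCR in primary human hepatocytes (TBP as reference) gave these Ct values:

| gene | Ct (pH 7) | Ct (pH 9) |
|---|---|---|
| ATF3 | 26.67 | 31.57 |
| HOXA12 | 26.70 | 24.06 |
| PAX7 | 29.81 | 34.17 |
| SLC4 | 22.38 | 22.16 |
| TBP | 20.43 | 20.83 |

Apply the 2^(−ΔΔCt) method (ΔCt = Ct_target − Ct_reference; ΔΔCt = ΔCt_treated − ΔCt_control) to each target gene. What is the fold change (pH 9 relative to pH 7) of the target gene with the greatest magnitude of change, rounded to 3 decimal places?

ATF3: ΔΔCt = (31.57−20.83) − (26.67−20.43) = 10.74 − 6.24 = 4.50; fold change = 2^-4.50 = 0.044
HOXA12: ΔΔCt = (24.06−20.83) − (26.70−20.43) = 3.23 − 6.27 = -3.04; fold change = 2^3.04 = 8.225
PAX7: ΔΔCt = (34.17−20.83) − (29.81−20.43) = 13.34 − 9.38 = 3.96; fold change = 2^-3.96 = 0.064
SLC4: ΔΔCt = (22.16−20.83) − (22.38−20.43) = 1.33 − 1.95 = -0.62; fold change = 2^0.62 = 1.537
ATF3 has the largest |ΔΔCt| = 4.50.

0.044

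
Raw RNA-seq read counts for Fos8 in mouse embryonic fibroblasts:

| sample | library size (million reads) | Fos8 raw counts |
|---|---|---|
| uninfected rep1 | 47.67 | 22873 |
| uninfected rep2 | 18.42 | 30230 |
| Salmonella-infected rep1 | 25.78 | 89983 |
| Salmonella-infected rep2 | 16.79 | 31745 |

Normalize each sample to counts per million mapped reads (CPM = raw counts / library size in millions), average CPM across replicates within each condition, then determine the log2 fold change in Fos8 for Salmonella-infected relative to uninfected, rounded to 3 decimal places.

1.343

CPM(uninfected rep1) = 22873 / 47.67 = 479.8196
CPM(uninfected rep2) = 30230 / 18.42 = 1641.1509
CPM(Salmonella-infected rep1) = 89983 / 25.78 = 3490.4189
CPM(Salmonella-infected rep2) = 31745 / 16.79 = 1890.7088
mean CPM(uninfected) = 1060.4853; mean CPM(Salmonella-infected) = 2690.5638
Fold change = 2690.5638 / 1060.4853 = 2.53711
log2(2.53711) = 1.3432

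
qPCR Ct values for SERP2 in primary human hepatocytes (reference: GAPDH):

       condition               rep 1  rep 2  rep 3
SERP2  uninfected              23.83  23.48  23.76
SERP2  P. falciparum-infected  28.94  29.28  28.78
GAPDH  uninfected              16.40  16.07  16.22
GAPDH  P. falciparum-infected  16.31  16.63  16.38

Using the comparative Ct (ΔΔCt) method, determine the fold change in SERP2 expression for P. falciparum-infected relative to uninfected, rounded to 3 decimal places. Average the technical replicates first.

0.029

Mean Ct: SERP2 uninfected 23.690; SERP2 P. falciparum-infected 29.000; GAPDH uninfected 16.230; GAPDH P. falciparum-infected 16.440
ΔCt(uninfected) = 23.690 − 16.230 = 7.460
ΔCt(P. falciparum-infected) = 29.000 − 16.440 = 12.560
ΔΔCt = 12.560 − 7.460 = 5.100
Fold change = 2^(−5.100) = 0.0292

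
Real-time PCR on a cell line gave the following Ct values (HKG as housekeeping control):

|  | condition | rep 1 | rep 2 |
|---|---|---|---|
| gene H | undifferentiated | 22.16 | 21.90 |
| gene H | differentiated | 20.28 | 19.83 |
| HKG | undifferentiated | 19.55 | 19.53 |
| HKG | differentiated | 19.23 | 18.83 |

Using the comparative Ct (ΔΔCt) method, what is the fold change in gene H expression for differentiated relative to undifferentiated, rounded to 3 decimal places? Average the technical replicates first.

Mean Ct: gene H undifferentiated 22.030; gene H differentiated 20.055; HKG undifferentiated 19.540; HKG differentiated 19.030
ΔCt(undifferentiated) = 22.030 − 19.540 = 2.490
ΔCt(differentiated) = 20.055 − 19.030 = 1.025
ΔΔCt = 1.025 − 2.490 = -1.465
Fold change = 2^(−(-1.465)) = 2^1.465 = 2.7606

2.761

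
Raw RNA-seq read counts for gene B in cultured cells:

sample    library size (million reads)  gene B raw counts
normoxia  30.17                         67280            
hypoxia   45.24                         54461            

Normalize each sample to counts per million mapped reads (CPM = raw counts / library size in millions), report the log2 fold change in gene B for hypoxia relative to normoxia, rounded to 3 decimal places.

-0.889

CPM(normoxia) = 67280 / 30.17 = 2230.0298
CPM(hypoxia) = 54461 / 45.24 = 1203.8240
Fold change = 1203.8240 / 2230.0298 = 0.53982
log2(0.53982) = -0.8894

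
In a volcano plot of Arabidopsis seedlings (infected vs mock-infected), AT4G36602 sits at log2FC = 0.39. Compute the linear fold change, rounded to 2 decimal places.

Fold change = 2^(0.39) = 1.310

1.31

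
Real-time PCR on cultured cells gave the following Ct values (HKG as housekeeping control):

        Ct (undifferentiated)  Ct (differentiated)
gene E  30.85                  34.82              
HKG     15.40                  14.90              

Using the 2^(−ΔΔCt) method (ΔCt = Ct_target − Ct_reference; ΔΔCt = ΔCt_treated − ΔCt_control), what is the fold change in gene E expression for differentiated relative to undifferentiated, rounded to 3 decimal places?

0.045

ΔCt(undifferentiated) = 30.850 − 15.400 = 15.450
ΔCt(differentiated) = 34.820 − 14.900 = 19.920
ΔΔCt = 19.920 − 15.450 = 4.470
Fold change = 2^(−4.470) = 0.0451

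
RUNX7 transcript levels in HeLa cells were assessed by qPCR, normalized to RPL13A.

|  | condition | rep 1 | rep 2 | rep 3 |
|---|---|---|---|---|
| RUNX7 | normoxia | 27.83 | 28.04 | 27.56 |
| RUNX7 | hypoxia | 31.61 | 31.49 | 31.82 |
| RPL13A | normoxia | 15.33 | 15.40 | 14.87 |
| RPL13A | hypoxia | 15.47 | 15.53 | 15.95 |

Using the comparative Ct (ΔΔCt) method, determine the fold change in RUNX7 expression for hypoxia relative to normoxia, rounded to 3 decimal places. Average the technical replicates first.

0.096

Mean Ct: RUNX7 normoxia 27.810; RUNX7 hypoxia 31.640; RPL13A normoxia 15.200; RPL13A hypoxia 15.650
ΔCt(normoxia) = 27.810 − 15.200 = 12.610
ΔCt(hypoxia) = 31.640 − 15.650 = 15.990
ΔΔCt = 15.990 − 12.610 = 3.380
Fold change = 2^(−3.380) = 0.0961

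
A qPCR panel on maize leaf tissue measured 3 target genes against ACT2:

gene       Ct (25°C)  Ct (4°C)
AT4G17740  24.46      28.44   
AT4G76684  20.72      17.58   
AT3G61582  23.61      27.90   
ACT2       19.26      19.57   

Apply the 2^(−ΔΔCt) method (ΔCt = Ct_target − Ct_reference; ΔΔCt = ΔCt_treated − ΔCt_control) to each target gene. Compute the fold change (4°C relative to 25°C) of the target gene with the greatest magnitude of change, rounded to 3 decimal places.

0.063

AT4G17740: ΔΔCt = (28.44−19.57) − (24.46−19.26) = 8.87 − 5.20 = 3.67; fold change = 2^-3.67 = 0.079
AT4G76684: ΔΔCt = (17.58−19.57) − (20.72−19.26) = -1.99 − 1.46 = -3.45; fold change = 2^3.45 = 10.928
AT3G61582: ΔΔCt = (27.90−19.57) − (23.61−19.26) = 8.33 − 4.35 = 3.98; fold change = 2^-3.98 = 0.063
AT3G61582 has the largest |ΔΔCt| = 3.98.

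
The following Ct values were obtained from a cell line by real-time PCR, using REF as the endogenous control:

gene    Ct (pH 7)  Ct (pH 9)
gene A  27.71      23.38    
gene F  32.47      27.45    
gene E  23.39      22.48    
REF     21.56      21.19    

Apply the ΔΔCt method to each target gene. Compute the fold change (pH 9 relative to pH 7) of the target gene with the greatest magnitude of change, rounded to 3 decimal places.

gene A: ΔΔCt = (23.38−21.19) − (27.71−21.56) = 2.19 − 6.15 = -3.96; fold change = 2^3.96 = 15.562
gene F: ΔΔCt = (27.45−21.19) − (32.47−21.56) = 6.26 − 10.91 = -4.65; fold change = 2^4.65 = 25.107
gene E: ΔΔCt = (22.48−21.19) − (23.39−21.56) = 1.29 − 1.83 = -0.54; fold change = 2^0.54 = 1.454
gene F has the largest |ΔΔCt| = 4.65.

25.107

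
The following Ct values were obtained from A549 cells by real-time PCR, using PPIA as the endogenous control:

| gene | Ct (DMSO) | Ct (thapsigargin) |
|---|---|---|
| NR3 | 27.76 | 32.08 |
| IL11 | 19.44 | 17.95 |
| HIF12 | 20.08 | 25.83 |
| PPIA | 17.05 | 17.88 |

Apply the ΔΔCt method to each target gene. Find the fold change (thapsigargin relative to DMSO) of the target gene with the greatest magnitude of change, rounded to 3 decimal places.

0.033

NR3: ΔΔCt = (32.08−17.88) − (27.76−17.05) = 14.20 − 10.71 = 3.49; fold change = 2^-3.49 = 0.089
IL11: ΔΔCt = (17.95−17.88) − (19.44−17.05) = 0.07 − 2.39 = -2.32; fold change = 2^2.32 = 4.993
HIF12: ΔΔCt = (25.83−17.88) − (20.08−17.05) = 7.95 − 3.03 = 4.92; fold change = 2^-4.92 = 0.033
HIF12 has the largest |ΔΔCt| = 4.92.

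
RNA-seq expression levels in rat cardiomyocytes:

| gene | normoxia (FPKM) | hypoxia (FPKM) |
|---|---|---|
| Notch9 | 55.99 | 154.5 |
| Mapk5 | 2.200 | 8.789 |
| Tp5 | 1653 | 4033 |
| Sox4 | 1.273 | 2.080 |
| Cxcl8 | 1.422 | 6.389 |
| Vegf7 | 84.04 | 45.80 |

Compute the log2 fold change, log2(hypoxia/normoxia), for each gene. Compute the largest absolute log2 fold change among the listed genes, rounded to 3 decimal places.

2.168

log2(154.5/55.99) = 1.464  (Notch9)
log2(8.789/2.200) = 1.998  (Mapk5)
log2(4033/1653) = 1.287  (Tp5)
log2(2.080/1.273) = 0.708  (Sox4)
log2(6.389/1.422) = 2.168  (Cxcl8)
log2(45.80/84.04) = -0.876  (Vegf7)
The largest magnitude belongs to Cxcl8.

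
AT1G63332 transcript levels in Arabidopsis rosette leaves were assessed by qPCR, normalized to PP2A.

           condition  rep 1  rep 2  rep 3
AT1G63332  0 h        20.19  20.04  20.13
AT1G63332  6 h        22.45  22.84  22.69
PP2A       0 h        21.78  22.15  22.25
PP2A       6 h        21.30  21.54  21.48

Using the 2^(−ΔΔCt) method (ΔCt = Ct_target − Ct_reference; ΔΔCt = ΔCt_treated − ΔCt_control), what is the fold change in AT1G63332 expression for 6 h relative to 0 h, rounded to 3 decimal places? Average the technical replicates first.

0.112

Mean Ct: AT1G63332 0 h 20.120; AT1G63332 6 h 22.660; PP2A 0 h 22.060; PP2A 6 h 21.440
ΔCt(0 h) = 20.120 − 22.060 = -1.940
ΔCt(6 h) = 22.660 − 21.440 = 1.220
ΔΔCt = 1.220 − (-1.940) = 3.160
Fold change = 2^(−3.160) = 0.1119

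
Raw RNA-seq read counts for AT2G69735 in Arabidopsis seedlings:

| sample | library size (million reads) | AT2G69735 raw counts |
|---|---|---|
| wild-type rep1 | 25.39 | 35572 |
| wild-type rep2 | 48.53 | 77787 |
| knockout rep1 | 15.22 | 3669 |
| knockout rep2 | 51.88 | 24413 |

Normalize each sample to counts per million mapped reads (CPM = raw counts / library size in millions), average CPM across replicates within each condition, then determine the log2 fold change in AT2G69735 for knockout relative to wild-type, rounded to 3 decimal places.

-2.078

CPM(wild-type rep1) = 35572 / 25.39 = 1401.0240
CPM(wild-type rep2) = 77787 / 48.53 = 1602.8642
CPM(knockout rep1) = 3669 / 15.22 = 241.0644
CPM(knockout rep2) = 24413 / 51.88 = 470.5667
mean CPM(wild-type) = 1501.9441; mean CPM(knockout) = 355.8155
Fold change = 355.8155 / 1501.9441 = 0.23690
log2(0.23690) = -2.0776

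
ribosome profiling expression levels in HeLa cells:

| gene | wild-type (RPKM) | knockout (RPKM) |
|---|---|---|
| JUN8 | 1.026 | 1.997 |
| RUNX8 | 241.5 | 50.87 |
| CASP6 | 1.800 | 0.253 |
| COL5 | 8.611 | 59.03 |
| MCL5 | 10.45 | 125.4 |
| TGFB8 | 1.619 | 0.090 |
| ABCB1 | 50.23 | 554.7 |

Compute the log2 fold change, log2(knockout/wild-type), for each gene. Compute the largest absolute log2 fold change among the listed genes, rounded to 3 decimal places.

log2(1.997/1.026) = 0.961  (JUN8)
log2(50.87/241.5) = -2.247  (RUNX8)
log2(0.253/1.800) = -2.831  (CASP6)
log2(59.03/8.611) = 2.777  (COL5)
log2(125.4/10.45) = 3.585  (MCL5)
log2(0.090/1.619) = -4.169  (TGFB8)
log2(554.7/50.23) = 3.465  (ABCB1)
The largest magnitude belongs to TGFB8.

4.169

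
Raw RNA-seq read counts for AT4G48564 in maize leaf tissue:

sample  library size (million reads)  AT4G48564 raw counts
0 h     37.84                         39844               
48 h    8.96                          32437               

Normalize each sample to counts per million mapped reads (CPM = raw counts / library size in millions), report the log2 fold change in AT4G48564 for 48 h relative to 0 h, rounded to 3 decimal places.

CPM(0 h) = 39844 / 37.84 = 1052.9598
CPM(48 h) = 32437 / 8.96 = 3620.2009
Fold change = 3620.2009 / 1052.9598 = 3.43812
log2(3.43812) = 1.7816

1.782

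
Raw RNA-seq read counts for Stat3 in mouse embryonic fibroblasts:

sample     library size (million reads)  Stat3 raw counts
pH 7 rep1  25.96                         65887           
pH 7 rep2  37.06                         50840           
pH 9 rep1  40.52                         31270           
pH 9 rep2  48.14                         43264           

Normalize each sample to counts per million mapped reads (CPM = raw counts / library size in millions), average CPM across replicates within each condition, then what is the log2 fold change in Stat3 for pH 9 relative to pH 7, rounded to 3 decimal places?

-1.227

CPM(pH 7 rep1) = 65887 / 25.96 = 2538.0200
CPM(pH 7 rep2) = 50840 / 37.06 = 1371.8295
CPM(pH 9 rep1) = 31270 / 40.52 = 771.7177
CPM(pH 9 rep2) = 43264 / 48.14 = 898.7121
mean CPM(pH 7) = 1954.9247; mean CPM(pH 9) = 835.2149
Fold change = 835.2149 / 1954.9247 = 0.42724
log2(0.42724) = -1.2269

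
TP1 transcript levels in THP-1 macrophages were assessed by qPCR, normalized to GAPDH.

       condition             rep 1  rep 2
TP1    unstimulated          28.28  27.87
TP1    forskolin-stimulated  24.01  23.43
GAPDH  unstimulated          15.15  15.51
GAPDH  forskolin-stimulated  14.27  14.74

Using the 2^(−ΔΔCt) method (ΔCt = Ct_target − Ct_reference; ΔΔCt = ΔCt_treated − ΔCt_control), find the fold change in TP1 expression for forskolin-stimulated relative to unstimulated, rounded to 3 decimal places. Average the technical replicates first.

Mean Ct: TP1 unstimulated 28.075; TP1 forskolin-stimulated 23.720; GAPDH unstimulated 15.330; GAPDH forskolin-stimulated 14.505
ΔCt(unstimulated) = 28.075 − 15.330 = 12.745
ΔCt(forskolin-stimulated) = 23.720 − 14.505 = 9.215
ΔΔCt = 9.215 − 12.745 = -3.530
Fold change = 2^(−(-3.530)) = 2^3.530 = 11.5514

11.551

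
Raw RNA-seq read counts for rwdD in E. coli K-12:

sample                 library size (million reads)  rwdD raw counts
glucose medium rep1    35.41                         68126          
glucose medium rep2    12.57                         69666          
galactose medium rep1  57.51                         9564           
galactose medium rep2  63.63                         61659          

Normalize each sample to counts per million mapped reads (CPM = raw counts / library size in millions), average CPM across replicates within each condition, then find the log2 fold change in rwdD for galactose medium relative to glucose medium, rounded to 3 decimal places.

-2.717

CPM(glucose medium rep1) = 68126 / 35.41 = 1923.9198
CPM(glucose medium rep2) = 69666 / 12.57 = 5542.2434
CPM(galactose medium rep1) = 9564 / 57.51 = 166.3015
CPM(galactose medium rep2) = 61659 / 63.63 = 969.0240
mean CPM(glucose medium) = 3733.0816; mean CPM(galactose medium) = 567.6628
Fold change = 567.6628 / 3733.0816 = 0.15206
log2(0.15206) = -2.7173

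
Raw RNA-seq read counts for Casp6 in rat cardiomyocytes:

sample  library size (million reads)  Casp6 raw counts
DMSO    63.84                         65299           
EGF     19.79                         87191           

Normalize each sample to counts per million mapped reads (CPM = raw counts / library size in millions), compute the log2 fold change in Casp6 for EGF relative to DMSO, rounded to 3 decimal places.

CPM(DMSO) = 65299 / 63.84 = 1022.8540
CPM(EGF) = 87191 / 19.79 = 4405.8110
Fold change = 4405.8110 / 1022.8540 = 4.30737
log2(4.30737) = 2.1068

2.107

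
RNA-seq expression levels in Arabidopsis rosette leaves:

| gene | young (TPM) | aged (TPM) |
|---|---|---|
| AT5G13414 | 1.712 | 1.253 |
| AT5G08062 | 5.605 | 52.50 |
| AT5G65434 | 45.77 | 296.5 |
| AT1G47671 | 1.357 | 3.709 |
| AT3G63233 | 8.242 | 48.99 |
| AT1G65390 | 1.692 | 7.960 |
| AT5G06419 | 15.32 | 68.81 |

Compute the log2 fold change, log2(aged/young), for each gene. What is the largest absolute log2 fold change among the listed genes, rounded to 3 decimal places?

log2(1.253/1.712) = -0.450  (AT5G13414)
log2(52.50/5.605) = 3.228  (AT5G08062)
log2(296.5/45.77) = 2.696  (AT5G65434)
log2(3.709/1.357) = 1.451  (AT1G47671)
log2(48.99/8.242) = 2.571  (AT3G63233)
log2(7.960/1.692) = 2.234  (AT1G65390)
log2(68.81/15.32) = 2.167  (AT5G06419)
The largest magnitude belongs to AT5G08062.

3.228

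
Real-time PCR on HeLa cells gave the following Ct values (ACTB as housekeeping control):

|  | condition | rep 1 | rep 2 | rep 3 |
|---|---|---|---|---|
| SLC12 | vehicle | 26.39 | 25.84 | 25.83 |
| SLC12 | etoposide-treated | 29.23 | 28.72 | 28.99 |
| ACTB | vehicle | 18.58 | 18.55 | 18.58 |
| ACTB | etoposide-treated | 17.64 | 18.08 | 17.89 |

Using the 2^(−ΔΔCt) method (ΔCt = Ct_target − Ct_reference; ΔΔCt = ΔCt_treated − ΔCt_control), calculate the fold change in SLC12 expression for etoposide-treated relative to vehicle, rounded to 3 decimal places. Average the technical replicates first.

0.079

Mean Ct: SLC12 vehicle 26.020; SLC12 etoposide-treated 28.980; ACTB vehicle 18.570; ACTB etoposide-treated 17.870
ΔCt(vehicle) = 26.020 − 18.570 = 7.450
ΔCt(etoposide-treated) = 28.980 − 17.870 = 11.110
ΔΔCt = 11.110 − 7.450 = 3.660
Fold change = 2^(−3.660) = 0.0791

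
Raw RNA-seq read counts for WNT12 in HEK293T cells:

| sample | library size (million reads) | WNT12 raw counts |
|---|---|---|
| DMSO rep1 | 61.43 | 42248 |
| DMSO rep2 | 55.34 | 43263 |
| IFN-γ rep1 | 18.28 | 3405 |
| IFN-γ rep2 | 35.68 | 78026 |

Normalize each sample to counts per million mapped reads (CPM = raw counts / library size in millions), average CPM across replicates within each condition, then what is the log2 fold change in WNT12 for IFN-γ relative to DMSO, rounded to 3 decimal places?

CPM(DMSO rep1) = 42248 / 61.43 = 687.7421
CPM(DMSO rep2) = 43263 / 55.34 = 781.7673
CPM(IFN-γ rep1) = 3405 / 18.28 = 186.2691
CPM(IFN-γ rep2) = 78026 / 35.68 = 2186.8274
mean CPM(DMSO) = 734.7547; mean CPM(IFN-γ) = 1186.5483
Fold change = 1186.5483 / 734.7547 = 1.61489
log2(1.61489) = 0.6914

0.691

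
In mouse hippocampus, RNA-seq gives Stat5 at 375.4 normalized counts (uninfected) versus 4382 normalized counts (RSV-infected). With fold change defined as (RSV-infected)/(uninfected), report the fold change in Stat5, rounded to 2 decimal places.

11.67

Fold change = 4382 / 375.4 = 11.673
Stat5 is upregulated.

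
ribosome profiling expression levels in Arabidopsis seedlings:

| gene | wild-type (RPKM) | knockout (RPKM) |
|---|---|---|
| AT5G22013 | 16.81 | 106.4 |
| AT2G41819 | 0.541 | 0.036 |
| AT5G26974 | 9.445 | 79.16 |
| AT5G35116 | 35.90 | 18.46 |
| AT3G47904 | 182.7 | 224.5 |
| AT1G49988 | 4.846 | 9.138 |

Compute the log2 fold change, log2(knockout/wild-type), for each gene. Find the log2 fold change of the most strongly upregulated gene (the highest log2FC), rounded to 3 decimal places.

3.067

log2(106.4/16.81) = 2.662  (AT5G22013)
log2(0.036/0.541) = -3.910  (AT2G41819)
log2(79.16/9.445) = 3.067  (AT5G26974)
log2(18.46/35.90) = -0.960  (AT5G35116)
log2(224.5/182.7) = 0.297  (AT3G47904)
log2(9.138/4.846) = 0.915  (AT1G49988)
AT5G26974 is most strongly upregulated.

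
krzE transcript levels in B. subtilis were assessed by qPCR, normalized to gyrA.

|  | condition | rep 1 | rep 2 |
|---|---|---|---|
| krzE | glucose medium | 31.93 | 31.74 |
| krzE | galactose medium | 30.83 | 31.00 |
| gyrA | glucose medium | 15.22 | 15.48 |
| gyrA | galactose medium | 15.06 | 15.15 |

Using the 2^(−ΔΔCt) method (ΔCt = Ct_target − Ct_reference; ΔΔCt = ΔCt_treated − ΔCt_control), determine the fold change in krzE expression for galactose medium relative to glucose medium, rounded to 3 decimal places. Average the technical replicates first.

1.597

Mean Ct: krzE glucose medium 31.835; krzE galactose medium 30.915; gyrA glucose medium 15.350; gyrA galactose medium 15.105
ΔCt(glucose medium) = 31.835 − 15.350 = 16.485
ΔCt(galactose medium) = 30.915 − 15.105 = 15.810
ΔΔCt = 15.810 − 16.485 = -0.675
Fold change = 2^(−(-0.675)) = 2^0.675 = 1.5966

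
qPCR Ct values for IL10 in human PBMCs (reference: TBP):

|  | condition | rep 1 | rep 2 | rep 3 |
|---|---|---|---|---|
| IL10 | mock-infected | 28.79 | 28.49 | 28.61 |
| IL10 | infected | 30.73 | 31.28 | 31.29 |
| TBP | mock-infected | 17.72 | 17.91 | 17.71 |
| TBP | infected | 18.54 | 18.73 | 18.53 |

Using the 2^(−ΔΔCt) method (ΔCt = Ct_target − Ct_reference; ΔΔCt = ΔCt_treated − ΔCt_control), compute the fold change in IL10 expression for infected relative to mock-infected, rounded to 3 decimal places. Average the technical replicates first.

Mean Ct: IL10 mock-infected 28.630; IL10 infected 31.100; TBP mock-infected 17.780; TBP infected 18.600
ΔCt(mock-infected) = 28.630 − 17.780 = 10.850
ΔCt(infected) = 31.100 − 18.600 = 12.500
ΔΔCt = 12.500 − 10.850 = 1.650
Fold change = 2^(−1.650) = 0.3186

0.319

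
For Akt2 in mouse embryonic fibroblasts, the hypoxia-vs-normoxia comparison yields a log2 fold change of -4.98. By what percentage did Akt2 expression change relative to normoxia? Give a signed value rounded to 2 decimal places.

Fold change = 2^(-4.98) = 0.0317
Percent change = (FC − 1) × 100% = (0.0317 − 1) × 100 = -96.83%

-96.83%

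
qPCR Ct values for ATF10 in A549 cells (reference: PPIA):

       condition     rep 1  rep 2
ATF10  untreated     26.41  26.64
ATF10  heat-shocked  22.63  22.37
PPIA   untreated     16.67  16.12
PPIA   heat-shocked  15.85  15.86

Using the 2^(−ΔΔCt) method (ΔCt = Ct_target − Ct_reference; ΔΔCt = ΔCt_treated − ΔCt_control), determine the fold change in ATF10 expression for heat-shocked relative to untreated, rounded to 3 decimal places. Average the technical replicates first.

Mean Ct: ATF10 untreated 26.525; ATF10 heat-shocked 22.500; PPIA untreated 16.395; PPIA heat-shocked 15.855
ΔCt(untreated) = 26.525 − 16.395 = 10.130
ΔCt(heat-shocked) = 22.500 − 15.855 = 6.645
ΔΔCt = 6.645 − 10.130 = -3.485
Fold change = 2^(−(-3.485)) = 2^3.485 = 11.1967

11.197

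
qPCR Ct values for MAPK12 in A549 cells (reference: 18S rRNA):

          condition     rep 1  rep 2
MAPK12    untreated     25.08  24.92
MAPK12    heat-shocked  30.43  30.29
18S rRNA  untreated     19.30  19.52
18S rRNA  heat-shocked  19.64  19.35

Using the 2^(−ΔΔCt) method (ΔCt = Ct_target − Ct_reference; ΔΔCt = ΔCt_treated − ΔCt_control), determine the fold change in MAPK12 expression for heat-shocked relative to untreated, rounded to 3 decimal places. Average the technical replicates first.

0.026

Mean Ct: MAPK12 untreated 25.000; MAPK12 heat-shocked 30.360; 18S rRNA untreated 19.410; 18S rRNA heat-shocked 19.495
ΔCt(untreated) = 25.000 − 19.410 = 5.590
ΔCt(heat-shocked) = 30.360 − 19.495 = 10.865
ΔΔCt = 10.865 − 5.590 = 5.275
Fold change = 2^(−5.275) = 0.0258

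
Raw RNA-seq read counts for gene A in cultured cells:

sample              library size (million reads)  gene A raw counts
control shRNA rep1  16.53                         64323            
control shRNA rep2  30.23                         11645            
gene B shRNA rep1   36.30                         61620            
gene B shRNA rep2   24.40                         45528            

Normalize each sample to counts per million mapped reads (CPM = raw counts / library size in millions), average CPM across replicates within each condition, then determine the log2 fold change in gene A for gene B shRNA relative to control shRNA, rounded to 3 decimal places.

-0.263

CPM(control shRNA rep1) = 64323 / 16.53 = 3891.2886
CPM(control shRNA rep2) = 11645 / 30.23 = 385.2134
CPM(gene B shRNA rep1) = 61620 / 36.30 = 1697.5207
CPM(gene B shRNA rep2) = 45528 / 24.40 = 1865.9016
mean CPM(control shRNA) = 2138.2510; mean CPM(gene B shRNA) = 1781.7112
Fold change = 1781.7112 / 2138.2510 = 0.83326
log2(0.83326) = -0.2632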